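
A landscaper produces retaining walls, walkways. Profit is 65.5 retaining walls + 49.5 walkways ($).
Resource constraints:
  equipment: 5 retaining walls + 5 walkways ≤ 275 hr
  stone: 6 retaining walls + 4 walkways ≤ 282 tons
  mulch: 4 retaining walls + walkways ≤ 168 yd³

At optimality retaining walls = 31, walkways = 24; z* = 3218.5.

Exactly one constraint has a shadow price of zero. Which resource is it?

mulch

equipment: 275/275 (binding)
stone: 282/282 (binding)
mulch: 148/168 (slack 20)
By complementary slackness, a constraint with positive slack has shadow price 0 → mulch.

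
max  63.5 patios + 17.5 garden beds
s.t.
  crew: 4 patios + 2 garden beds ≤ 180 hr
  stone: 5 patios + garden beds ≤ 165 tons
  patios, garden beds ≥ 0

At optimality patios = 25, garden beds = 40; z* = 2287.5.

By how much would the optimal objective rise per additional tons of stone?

9.5

Both crew and stone are binding at x*.
Dual feasibility on the basic columns requires 4·y_crew + 5·y_stone = 63.5, 2·y_crew + 1·y_stone = 17.5.
→ y_crew = 4 and y_stone = 9.5.
Shadow price of stone = 9.5.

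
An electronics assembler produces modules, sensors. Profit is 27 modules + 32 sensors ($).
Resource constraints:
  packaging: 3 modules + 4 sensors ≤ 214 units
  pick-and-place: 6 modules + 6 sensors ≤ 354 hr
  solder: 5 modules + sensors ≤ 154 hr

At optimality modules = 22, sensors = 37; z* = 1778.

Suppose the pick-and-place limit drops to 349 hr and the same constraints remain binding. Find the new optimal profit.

Binding: packaging and pick-and-place. Non-binding: solder (7 unused).
By complementary slackness, y = 0 for the non-binding constraint.
From A_Bᵀ y = c: 3·y_packaging + 6·y_pick-and-place = 27; 4·y_packaging + 6·y_pick-and-place = 32.
This yields shadow prices y_packaging = 5, y_pick-and-place = 2.
Δz = y_pick-and-place·Δb = 2 × (-5) = -10, so new z* = 1778 − 10 = 1768.

1768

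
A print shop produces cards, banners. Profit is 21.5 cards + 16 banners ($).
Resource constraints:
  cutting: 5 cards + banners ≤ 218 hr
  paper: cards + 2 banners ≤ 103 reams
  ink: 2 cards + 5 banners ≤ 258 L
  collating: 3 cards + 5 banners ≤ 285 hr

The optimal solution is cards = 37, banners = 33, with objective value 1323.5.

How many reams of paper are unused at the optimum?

paper used = 1·37 + 2·33 = 103; slack = 103 − 103 = 0.

0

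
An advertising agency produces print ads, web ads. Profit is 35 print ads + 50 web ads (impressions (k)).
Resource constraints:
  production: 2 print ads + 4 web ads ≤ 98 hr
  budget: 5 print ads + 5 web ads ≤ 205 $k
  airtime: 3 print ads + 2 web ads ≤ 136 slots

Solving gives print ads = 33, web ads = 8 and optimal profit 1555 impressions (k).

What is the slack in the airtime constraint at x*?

airtime used = 3·33 + 2·8 = 115; slack = 136 − 115 = 21.

21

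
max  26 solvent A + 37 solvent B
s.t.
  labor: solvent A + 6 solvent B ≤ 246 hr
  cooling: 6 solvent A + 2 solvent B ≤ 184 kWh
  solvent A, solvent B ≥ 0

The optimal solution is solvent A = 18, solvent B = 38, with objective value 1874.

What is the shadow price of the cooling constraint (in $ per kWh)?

Check each constraint at x*: labor 246/246 (tight); cooling 184/184 (tight).
Dual feasibility on the basic columns requires 1·y_labor + 6·y_cooling = 26, 6·y_labor + 2·y_cooling = 37.
Solving: y_labor = 5, y_cooling = 3.5.
Shadow price of cooling = 3.5.

3.5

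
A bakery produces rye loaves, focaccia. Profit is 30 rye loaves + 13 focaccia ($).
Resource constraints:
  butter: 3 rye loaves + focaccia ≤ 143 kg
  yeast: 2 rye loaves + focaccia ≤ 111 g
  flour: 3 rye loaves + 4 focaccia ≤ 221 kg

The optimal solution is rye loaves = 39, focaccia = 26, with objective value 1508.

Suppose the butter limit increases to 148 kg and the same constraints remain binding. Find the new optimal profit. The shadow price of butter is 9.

Δb = 5, so new z* = 1508 + (9)·(5) = 1508 + 45 = 1553.

1553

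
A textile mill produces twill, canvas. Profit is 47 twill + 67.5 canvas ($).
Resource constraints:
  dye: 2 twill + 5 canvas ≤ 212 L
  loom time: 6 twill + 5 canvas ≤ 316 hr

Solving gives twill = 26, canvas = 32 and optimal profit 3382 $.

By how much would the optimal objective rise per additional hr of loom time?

5

Check each constraint at x*: dye 212/212 (tight); loom time 316/316 (tight).
From A_Bᵀ y = c: 2·y_dye + 6·y_loom time = 47; 5·y_dye + 5·y_loom time = 67.5.
→ y_dye = 8.5 and y_loom time = 5.
Shadow price of loom time = 5.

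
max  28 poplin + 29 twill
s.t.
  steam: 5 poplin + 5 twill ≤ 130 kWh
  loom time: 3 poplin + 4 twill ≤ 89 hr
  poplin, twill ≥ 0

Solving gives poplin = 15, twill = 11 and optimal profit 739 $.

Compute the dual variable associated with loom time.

Both steam and loom time are binding at x*.
The binding rows give the dual system: 5·y_steam + 3·y_loom time = 28 and 5·y_steam + 4·y_loom time = 29.
This yields shadow prices y_steam = 5, y_loom time = 1.
Shadow price of loom time = 1.

1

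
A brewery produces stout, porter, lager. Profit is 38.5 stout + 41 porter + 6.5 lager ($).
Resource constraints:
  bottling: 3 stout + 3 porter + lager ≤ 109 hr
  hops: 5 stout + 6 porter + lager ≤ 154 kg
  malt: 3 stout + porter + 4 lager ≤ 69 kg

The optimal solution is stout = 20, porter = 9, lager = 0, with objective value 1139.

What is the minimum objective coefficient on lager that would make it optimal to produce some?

At the optimum: bottling uses 87 of 109 (slack = 22); hops uses 154 of 154 (binding); malt uses 69 of 69 (binding).
Since bottling is not tight, its dual is 0.
Dual feasibility on the basic columns requires 5·y_hops + 3·y_malt = 38.5, 6·y_hops + 1·y_malt = 41.
This yields shadow prices y_hops = 6.5, y_malt = 2.
lager enters the basis when its profit ≥ yᵀa₃ = 6.5·1 + 2·4 = 14.5.

14.5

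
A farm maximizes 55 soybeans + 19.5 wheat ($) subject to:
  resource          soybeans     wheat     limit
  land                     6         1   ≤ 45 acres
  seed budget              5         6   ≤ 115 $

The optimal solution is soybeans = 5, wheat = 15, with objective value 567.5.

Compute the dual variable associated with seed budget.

2

Both land and seed budget are binding at x*.
The binding rows give the dual system: 6·y_land + 5·y_seed budget = 55 and 1·y_land + 6·y_seed budget = 19.5.
This yields shadow prices y_land = 7.5, y_seed budget = 2.
Shadow price of seed budget = 2.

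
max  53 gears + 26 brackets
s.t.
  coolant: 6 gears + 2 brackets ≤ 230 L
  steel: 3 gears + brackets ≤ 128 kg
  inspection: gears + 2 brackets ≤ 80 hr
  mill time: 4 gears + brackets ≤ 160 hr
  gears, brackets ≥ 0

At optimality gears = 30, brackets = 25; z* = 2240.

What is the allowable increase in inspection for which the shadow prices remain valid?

150

Binding constraints: coolant, inspection. The basis is B = [[6,2],[1,2]] with det 10.
Per unit increase in inspection, x* moves by d = (-0.2, 0.6).
The basis stays optimal until gears reaches 0; allowable increase = 150 hr.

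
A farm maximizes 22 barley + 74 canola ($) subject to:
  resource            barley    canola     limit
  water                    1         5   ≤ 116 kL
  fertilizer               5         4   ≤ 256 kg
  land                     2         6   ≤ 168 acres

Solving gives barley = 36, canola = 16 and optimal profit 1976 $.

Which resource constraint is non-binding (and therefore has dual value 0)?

water: 116/116 (binding)
fertilizer: 244/256 (slack 12)
land: 168/168 (binding)
By complementary slackness, a constraint with positive slack has shadow price 0 → fertilizer.

fertilizer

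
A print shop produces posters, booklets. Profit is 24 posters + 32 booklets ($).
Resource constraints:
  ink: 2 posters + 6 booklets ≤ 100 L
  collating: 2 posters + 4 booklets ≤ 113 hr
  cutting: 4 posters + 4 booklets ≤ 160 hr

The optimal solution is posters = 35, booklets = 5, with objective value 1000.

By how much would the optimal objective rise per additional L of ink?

2

At the optimum: ink uses 100 of 100 (binding); collating uses 90 of 113 (slack = 23); cutting uses 160 of 160 (binding).
Since collating is not tight, its dual is 0.
From A_Bᵀ y = c: 2·y_ink + 4·y_cutting = 24; 6·y_ink + 4·y_cutting = 32.
→ y_ink = 2 and y_cutting = 5.
Shadow price of ink = 2.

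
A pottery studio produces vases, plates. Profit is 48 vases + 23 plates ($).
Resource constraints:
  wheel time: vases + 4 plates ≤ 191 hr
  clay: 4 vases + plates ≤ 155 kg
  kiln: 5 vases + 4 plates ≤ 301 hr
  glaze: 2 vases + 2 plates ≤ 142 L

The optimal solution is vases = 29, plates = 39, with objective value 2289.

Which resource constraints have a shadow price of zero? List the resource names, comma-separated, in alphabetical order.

wheel time: 185/191 (slack 6)
clay: 155/155 (binding)
kiln: 301/301 (binding)
glaze: 136/142 (slack 6)
By complementary slackness, a constraint with positive slack has shadow price 0 → glaze, wheel time.

glaze, wheel time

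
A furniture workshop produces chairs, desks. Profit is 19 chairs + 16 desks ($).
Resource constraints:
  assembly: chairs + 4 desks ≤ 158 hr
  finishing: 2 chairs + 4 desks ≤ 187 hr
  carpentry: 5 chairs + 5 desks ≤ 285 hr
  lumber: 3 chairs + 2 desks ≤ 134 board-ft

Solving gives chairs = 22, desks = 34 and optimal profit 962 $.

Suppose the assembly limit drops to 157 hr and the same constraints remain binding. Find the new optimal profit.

961

Binding: assembly and lumber. Non-binding: finishing (7 unused), carpentry (5 unused).
By complementary slackness, y = 0 for the non-binding constraints.
The binding rows give the dual system: 1·y_assembly + 3·y_lumber = 19 and 4·y_assembly + 2·y_lumber = 16.
Solving: y_assembly = 1, y_lumber = 6.
Δz = y_assembly·Δb = 1 × (-1) = -1, so new z* = 962 − 1 = 961.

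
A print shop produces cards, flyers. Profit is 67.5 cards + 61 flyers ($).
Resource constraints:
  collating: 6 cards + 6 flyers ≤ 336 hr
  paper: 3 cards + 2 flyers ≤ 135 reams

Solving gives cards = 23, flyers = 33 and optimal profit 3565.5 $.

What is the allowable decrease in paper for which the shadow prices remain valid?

23

Binding constraints: collating, paper. The basis is B = [[6,6],[3,2]] with det -6.
Per unit decrease in paper, x* moves by d = (-1, 1).
The basis stays optimal until cards reaches 0; allowable decrease = 23 reams.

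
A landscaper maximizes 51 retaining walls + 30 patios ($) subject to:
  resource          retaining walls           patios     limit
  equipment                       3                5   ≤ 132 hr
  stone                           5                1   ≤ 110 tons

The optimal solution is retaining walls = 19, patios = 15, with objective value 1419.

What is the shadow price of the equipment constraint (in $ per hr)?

4.5

Both equipment and stone are binding at x*.
Dual feasibility on the basic columns requires 3·y_equipment + 5·y_stone = 51, 5·y_equipment + 1·y_stone = 30.
→ y_equipment = 4.5 and y_stone = 7.5.
Shadow price of equipment = 4.5.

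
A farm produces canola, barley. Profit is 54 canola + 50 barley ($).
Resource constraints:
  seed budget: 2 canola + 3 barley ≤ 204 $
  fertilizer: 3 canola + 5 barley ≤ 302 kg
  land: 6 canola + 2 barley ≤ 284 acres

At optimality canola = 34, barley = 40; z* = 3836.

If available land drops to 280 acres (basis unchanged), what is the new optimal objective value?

3816

Binding: fertilizer and land. Non-binding: seed budget (16 unused).
Slack constraints have shadow price 0 (complementary slackness).
From A_Bᵀ y = c: 3·y_fertilizer + 6·y_land = 54; 5·y_fertilizer + 2·y_land = 50.
→ y_fertilizer = 8 and y_land = 5.
Δz = y_land·Δb = 5 × (-4) = -20, so new z* = 3836 − 20 = 3816.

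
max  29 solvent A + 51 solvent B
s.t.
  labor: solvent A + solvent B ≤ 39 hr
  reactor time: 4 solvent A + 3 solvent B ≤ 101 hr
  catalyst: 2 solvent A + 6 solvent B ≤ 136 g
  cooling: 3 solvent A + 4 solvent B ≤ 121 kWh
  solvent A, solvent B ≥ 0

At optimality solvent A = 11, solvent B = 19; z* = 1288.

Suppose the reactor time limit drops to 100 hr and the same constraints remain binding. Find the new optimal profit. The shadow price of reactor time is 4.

1284

Δb = -1, so new z* = 1288 + (4)·(-1) = 1288 − 4 = 1284.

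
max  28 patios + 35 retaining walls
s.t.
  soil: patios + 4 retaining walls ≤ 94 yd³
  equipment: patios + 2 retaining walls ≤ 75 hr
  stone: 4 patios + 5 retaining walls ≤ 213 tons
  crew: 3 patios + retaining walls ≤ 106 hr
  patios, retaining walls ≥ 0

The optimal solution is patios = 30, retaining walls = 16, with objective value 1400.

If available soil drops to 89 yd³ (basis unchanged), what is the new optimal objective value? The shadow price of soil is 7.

Δb = -5, so new z* = 1400 + (7)·(-5) = 1400 − 35 = 1365.

1365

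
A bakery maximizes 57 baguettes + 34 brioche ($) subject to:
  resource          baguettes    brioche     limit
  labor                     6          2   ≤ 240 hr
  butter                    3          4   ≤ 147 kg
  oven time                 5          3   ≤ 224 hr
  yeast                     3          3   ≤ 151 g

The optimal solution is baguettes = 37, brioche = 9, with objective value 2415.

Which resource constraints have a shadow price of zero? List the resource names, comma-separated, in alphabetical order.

oven time, yeast

labor: 240/240 (binding)
butter: 147/147 (binding)
oven time: 212/224 (slack 12)
yeast: 138/151 (slack 13)
By complementary slackness, a constraint with positive slack has shadow price 0 → oven time, yeast.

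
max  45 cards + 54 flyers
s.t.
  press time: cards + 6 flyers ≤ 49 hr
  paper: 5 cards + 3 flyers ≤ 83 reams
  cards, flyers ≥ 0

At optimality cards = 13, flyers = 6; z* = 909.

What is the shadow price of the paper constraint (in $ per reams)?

At the optimum: press time uses 49 of 49 (binding); paper uses 83 of 83 (binding).
The binding rows give the dual system: 1·y_press time + 5·y_paper = 45 and 6·y_press time + 3·y_paper = 54.
Solving: y_press time = 5, y_paper = 8.
Shadow price of paper = 8.

8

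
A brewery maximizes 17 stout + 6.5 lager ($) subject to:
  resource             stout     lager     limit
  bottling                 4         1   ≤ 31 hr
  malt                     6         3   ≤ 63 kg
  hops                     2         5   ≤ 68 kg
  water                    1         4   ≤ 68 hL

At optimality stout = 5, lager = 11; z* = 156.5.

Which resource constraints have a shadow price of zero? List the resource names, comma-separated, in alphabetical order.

hops, water

bottling: 31/31 (binding)
malt: 63/63 (binding)
hops: 65/68 (slack 3)
water: 49/68 (slack 19)
By complementary slackness, a constraint with positive slack has shadow price 0 → hops, water.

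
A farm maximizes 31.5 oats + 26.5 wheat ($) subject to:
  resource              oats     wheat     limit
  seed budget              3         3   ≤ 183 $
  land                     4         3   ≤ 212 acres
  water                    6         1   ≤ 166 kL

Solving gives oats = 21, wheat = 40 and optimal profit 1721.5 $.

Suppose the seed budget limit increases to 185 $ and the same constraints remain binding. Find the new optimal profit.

Binding: seed budget and water. Non-binding: land (8 unused).
Since land is not tight, its dual is 0.
The binding rows give the dual system: 3·y_seed budget + 6·y_water = 31.5 and 3·y_seed budget + 1·y_water = 26.5.
Solving: y_seed budget = 8.5, y_water = 1.
Δz = y_seed budget·Δb = 8.5 × (2) = 17, so new z* = 1721.5 + 17 = 1738.5.

1738.5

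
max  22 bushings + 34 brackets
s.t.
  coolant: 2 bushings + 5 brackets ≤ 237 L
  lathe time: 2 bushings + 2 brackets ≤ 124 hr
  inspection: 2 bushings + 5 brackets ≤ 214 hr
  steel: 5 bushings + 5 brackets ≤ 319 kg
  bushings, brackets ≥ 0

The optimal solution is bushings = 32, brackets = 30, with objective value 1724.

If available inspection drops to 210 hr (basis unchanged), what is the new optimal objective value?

1708

At the optimum: coolant uses 214 of 237 (slack = 23); lathe time uses 124 of 124 (binding); inspection uses 214 of 214 (binding); steel uses 310 of 319 (slack = 9).
Slack constraints have shadow price 0 (complementary slackness).
Dual feasibility on the basic columns requires 2·y_lathe time + 2·y_inspection = 22, 2·y_lathe time + 5·y_inspection = 34.
Solving: y_lathe time = 7, y_inspection = 4.
Δz = y_inspection·Δb = 4 × (-4) = -16, so new z* = 1724 − 16 = 1708.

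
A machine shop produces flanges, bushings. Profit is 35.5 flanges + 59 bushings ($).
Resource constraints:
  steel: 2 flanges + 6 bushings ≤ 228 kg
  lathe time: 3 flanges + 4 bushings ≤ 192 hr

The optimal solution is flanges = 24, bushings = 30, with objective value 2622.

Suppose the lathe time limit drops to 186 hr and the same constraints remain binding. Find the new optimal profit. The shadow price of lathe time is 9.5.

2565

Δb = -6, so new z* = 2622 + (9.5)·(-6) = 2622 − 57 = 2565.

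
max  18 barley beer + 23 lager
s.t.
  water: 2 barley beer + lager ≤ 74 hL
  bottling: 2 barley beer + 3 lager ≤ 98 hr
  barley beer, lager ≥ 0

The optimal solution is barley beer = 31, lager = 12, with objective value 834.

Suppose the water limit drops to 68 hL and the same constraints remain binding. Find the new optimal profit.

Check each constraint at x*: water 74/74 (tight); bottling 98/98 (tight).
The binding rows give the dual system: 2·y_water + 2·y_bottling = 18 and 1·y_water + 3·y_bottling = 23.
→ y_water = 2 and y_bottling = 7.
Δz = y_water·Δb = 2 × (-6) = -12, so new z* = 834 − 12 = 822.

822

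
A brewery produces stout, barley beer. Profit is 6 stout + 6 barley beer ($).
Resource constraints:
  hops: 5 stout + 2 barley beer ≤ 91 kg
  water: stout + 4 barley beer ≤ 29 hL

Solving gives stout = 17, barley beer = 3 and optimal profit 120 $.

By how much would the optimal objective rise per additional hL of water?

1

Check each constraint at x*: hops 91/91 (tight); water 29/29 (tight).
The binding rows give the dual system: 5·y_hops + 1·y_water = 6 and 2·y_hops + 4·y_water = 6.
→ y_hops = 1 and y_water = 1.
Shadow price of water = 1.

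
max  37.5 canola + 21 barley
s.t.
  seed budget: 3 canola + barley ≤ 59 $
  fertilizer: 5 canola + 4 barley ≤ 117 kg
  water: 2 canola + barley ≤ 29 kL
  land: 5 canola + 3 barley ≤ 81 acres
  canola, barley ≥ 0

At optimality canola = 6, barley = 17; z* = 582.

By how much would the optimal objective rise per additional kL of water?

7.5

Binding: water and land. Non-binding: seed budget (24 unused), fertilizer (19 unused).
Since seed budget, fertilizer are not tight, their duals are 0.
From A_Bᵀ y = c: 2·y_water + 5·y_land = 37.5; 1·y_water + 3·y_land = 21.
→ y_water = 7.5 and y_land = 4.5.
Shadow price of water = 7.5.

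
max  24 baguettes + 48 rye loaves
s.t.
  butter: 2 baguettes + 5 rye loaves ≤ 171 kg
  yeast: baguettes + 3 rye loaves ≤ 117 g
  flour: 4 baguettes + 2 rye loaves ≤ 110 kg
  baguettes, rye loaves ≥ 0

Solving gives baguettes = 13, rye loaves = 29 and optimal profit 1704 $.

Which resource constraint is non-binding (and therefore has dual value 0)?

butter: 171/171 (binding)
yeast: 100/117 (slack 17)
flour: 110/110 (binding)
By complementary slackness, a constraint with positive slack has shadow price 0 → yeast.

yeast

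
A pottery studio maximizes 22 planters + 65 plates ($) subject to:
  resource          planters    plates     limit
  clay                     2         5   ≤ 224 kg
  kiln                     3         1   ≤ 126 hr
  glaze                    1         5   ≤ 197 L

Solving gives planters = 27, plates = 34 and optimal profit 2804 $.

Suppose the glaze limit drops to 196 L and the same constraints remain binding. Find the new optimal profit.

2800

At the optimum: clay uses 224 of 224 (binding); kiln uses 115 of 126 (slack = 11); glaze uses 197 of 197 (binding).
Slack constraints have shadow price 0 (complementary slackness).
Dual feasibility on the basic columns requires 2·y_clay + 1·y_glaze = 22, 5·y_clay + 5·y_glaze = 65.
This yields shadow prices y_clay = 9, y_glaze = 4.
Δz = y_glaze·Δb = 4 × (-1) = -4, so new z* = 2804 − 4 = 2800.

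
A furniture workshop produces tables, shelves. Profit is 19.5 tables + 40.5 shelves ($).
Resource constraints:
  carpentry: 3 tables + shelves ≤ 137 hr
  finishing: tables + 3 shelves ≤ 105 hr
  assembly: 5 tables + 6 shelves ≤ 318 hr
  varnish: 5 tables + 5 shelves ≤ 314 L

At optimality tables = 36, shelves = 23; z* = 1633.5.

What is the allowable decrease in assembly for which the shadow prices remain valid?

Binding constraints: finishing, assembly. The basis is B = [[1,3],[5,6]] with det -9.
Per unit decrease in assembly, x* moves by d = (-0.3333, 0.1111).
The basis stays optimal until tables reaches 0; allowable decrease = 108 hr.

108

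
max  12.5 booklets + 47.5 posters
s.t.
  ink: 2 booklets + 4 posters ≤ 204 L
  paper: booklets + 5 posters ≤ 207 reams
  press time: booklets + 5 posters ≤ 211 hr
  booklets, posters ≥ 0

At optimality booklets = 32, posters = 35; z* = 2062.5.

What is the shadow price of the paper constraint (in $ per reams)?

At the optimum: ink uses 204 of 204 (binding); paper uses 207 of 207 (binding); press time uses 207 of 211 (slack = 4).
Since press time is not tight, its dual is 0.
The binding rows give the dual system: 2·y_ink + 1·y_paper = 12.5 and 4·y_ink + 5·y_paper = 47.5.
→ y_ink = 2.5 and y_paper = 7.5.
Shadow price of paper = 7.5.

7.5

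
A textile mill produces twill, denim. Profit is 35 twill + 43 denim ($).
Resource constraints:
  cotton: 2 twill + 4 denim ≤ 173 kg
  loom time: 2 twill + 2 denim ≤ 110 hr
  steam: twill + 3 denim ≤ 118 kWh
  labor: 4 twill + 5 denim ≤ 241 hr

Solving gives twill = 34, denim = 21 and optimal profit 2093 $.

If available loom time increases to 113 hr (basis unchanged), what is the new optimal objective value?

2097.5

At the optimum: cotton uses 152 of 173 (slack = 21); loom time uses 110 of 110 (binding); steam uses 97 of 118 (slack = 21); labor uses 241 of 241 (binding).
Since cotton, steam are not tight, their duals are 0.
From A_Bᵀ y = c: 2·y_loom time + 4·y_labor = 35; 2·y_loom time + 5·y_labor = 43.
Solving: y_loom time = 1.5, y_labor = 8.
Δz = y_loom time·Δb = 1.5 × (3) = 4.5, so new z* = 2093 + 4.5 = 2097.5.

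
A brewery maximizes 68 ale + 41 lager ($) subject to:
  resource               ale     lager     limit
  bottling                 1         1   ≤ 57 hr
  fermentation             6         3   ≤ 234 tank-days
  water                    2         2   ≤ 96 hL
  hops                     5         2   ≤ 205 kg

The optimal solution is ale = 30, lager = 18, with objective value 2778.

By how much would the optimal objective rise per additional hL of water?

Check each constraint at x*: bottling 48/57 (slack 9); fermentation 234/234 (tight); water 96/96 (tight); hops 186/205 (slack 19).
Since bottling, hops are not tight, their duals are 0.
The binding rows give the dual system: 6·y_fermentation + 2·y_water = 68 and 3·y_fermentation + 2·y_water = 41.
→ y_fermentation = 9 and y_water = 7.
Shadow price of water = 7.

7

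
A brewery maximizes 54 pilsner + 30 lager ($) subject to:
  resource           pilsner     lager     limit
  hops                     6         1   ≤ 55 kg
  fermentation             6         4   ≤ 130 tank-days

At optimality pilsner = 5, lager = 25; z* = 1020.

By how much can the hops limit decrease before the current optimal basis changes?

22.5

Binding constraints: hops, fermentation. The basis is B = [[6,1],[6,4]] with det 18.
Per unit decrease in hops, x* moves by d = (-0.2222, 0.3333).
The basis stays optimal until pilsner reaches 0; allowable decrease = 22.5 kg.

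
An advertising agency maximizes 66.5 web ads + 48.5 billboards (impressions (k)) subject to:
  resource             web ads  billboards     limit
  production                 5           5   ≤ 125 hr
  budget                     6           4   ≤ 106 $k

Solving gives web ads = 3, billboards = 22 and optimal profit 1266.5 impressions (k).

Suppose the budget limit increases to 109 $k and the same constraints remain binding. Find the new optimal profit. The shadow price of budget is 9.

Δb = 3, so new z* = 1266.5 + (9)·(3) = 1266.5 + 27 = 1293.5.

1293.5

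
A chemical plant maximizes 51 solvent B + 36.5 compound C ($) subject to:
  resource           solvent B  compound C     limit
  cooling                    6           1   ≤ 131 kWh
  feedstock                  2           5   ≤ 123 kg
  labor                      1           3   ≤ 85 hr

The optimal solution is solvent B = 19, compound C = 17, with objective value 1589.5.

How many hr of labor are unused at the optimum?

labor used = 1·19 + 3·17 = 70; slack = 85 − 70 = 15.

15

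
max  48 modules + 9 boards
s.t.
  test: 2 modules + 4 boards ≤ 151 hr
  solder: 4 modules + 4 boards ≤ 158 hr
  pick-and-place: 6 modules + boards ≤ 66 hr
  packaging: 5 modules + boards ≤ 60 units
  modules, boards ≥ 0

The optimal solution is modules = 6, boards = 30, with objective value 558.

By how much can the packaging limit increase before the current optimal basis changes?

0.7

Binding constraints: pick-and-place, packaging. The basis is B = [[6,1],[5,1]] with det 1.
Per unit increase in packaging, x* moves by d = (-1, 6).
The basis stays optimal until solder becomes binding; allowable increase = 0.7 units.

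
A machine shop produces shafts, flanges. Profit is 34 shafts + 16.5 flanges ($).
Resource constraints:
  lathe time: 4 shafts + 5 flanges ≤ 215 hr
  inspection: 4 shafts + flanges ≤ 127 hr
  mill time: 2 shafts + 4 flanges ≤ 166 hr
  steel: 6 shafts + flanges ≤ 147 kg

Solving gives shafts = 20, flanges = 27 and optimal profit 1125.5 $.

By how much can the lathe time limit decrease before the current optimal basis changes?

Binding constraints: lathe time, steel. The basis is B = [[4,5],[6,1]] with det -26.
Per unit decrease in lathe time, x* moves by d = (0.0385, -0.2308).
The basis stays optimal until flanges reaches 0; allowable decrease = 117 hr.

117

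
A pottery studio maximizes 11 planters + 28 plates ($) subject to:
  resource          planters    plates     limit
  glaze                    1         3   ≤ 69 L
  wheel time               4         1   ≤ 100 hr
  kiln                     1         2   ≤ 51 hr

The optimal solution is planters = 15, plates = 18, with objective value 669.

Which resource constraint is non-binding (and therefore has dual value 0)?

wheel time

glaze: 69/69 (binding)
wheel time: 78/100 (slack 22)
kiln: 51/51 (binding)
By complementary slackness, a constraint with positive slack has shadow price 0 → wheel time.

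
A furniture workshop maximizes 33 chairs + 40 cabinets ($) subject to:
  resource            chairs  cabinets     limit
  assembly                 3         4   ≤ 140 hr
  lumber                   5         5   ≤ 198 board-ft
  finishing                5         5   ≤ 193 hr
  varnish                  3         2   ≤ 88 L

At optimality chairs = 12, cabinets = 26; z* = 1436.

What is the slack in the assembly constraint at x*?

assembly used = 3·12 + 4·26 = 140; slack = 140 − 140 = 0.

0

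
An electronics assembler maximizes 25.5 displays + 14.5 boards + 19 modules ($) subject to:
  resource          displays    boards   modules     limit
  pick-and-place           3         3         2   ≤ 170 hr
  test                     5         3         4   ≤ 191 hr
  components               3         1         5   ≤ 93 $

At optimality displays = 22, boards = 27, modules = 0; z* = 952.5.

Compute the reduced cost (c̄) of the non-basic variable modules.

-4

Binding: test and components. Non-binding: pick-and-place (23 unused).
Since pick-and-place is not tight, its dual is 0.
The binding rows give the dual system: 5·y_test + 3·y_components = 25.5 and 3·y_test + 1·y_components = 14.5.
→ y_test = 4.5 and y_components = 1.
Reduced cost of modules: c₃ − yᵀa₃ = 19 − (4.5·4 + 1·5) = 19 − 23 = -4.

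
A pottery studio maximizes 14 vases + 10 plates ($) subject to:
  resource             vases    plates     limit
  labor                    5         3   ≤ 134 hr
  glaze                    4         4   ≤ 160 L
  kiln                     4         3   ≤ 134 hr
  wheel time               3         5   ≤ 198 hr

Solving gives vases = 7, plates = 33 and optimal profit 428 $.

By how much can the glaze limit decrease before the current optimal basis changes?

Binding constraints: labor, glaze. The basis is B = [[5,3],[4,4]] with det 8.
Per unit decrease in glaze, x* moves by d = (0.375, -0.625).
The basis stays optimal until plates reaches 0; allowable decrease = 52.8 L.

52.8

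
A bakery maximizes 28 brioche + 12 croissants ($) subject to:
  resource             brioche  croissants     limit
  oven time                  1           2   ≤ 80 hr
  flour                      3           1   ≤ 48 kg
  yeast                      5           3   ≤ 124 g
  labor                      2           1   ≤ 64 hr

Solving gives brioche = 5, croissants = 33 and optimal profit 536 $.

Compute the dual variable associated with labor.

Binding: flour and yeast. Non-binding: oven time (9 unused), labor (21 unused).
Slack constraints have shadow price 0 (complementary slackness).
Dual feasibility on the basic columns requires 3·y_flour + 5·y_yeast = 28, 1·y_flour + 3·y_yeast = 12.
This yields shadow prices y_flour = 6, y_yeast = 2.
Shadow price of labor = 0.

0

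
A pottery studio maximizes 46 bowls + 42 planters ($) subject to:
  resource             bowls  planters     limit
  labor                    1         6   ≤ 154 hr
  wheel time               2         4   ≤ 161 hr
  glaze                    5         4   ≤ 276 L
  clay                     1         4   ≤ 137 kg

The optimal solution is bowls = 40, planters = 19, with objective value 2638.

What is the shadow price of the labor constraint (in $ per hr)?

1

Check each constraint at x*: labor 154/154 (tight); wheel time 156/161 (slack 5); glaze 276/276 (tight); clay 116/137 (slack 21).
Since wheel time, clay are not tight, their duals are 0.
From A_Bᵀ y = c: 1·y_labor + 5·y_glaze = 46; 6·y_labor + 4·y_glaze = 42.
Solving: y_labor = 1, y_glaze = 9.
Shadow price of labor = 1.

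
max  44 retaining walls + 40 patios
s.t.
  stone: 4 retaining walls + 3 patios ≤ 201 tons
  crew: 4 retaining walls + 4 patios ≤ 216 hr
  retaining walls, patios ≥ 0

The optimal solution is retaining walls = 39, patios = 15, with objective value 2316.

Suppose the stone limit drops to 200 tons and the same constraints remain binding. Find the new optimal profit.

Both stone and crew are binding at x*.
The binding rows give the dual system: 4·y_stone + 4·y_crew = 44 and 3·y_stone + 4·y_crew = 40.
This yields shadow prices y_stone = 4, y_crew = 7.
Δz = y_stone·Δb = 4 × (-1) = -4, so new z* = 2316 − 4 = 2312.

2312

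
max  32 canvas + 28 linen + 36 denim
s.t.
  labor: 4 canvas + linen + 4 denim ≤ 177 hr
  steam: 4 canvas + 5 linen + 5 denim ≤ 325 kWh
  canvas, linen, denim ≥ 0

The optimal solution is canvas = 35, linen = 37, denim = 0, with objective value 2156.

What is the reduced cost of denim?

-1

Check each constraint at x*: labor 177/177 (tight); steam 325/325 (tight).
From A_Bᵀ y = c: 4·y_labor + 4·y_steam = 32; 1·y_labor + 5·y_steam = 28.
→ y_labor = 3 and y_steam = 5.
Reduced cost of denim: c₃ − yᵀa₃ = 36 − (3·4 + 5·5) = 36 − 37 = -1.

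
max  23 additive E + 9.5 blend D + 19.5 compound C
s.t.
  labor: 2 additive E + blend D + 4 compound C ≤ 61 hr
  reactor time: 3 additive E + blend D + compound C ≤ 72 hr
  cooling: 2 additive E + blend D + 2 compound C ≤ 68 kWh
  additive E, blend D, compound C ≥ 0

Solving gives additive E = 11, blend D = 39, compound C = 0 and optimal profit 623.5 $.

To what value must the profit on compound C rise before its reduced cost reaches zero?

26

Binding: labor and reactor time. Non-binding: cooling (7 unused).
Slack constraints have shadow price 0 (complementary slackness).
From A_Bᵀ y = c: 2·y_labor + 3·y_reactor time = 23; 1·y_labor + 1·y_reactor time = 9.5.
→ y_labor = 5.5 and y_reactor time = 4.
compound C enters the basis when its profit ≥ yᵀa₃ = 5.5·4 + 4·1 = 26.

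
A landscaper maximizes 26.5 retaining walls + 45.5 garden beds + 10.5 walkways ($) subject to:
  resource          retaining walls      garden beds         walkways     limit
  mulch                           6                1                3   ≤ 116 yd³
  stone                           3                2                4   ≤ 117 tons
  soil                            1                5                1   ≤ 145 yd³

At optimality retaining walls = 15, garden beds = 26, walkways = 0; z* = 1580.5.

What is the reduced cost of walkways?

-7

At the optimum: mulch uses 116 of 116 (binding); stone uses 97 of 117 (slack = 20); soil uses 145 of 145 (binding).
Since stone is not tight, its dual is 0.
The binding rows give the dual system: 6·y_mulch + 1·y_soil = 26.5 and 1·y_mulch + 5·y_soil = 45.5.
This yields shadow prices y_mulch = 3, y_soil = 8.5.
Reduced cost of walkways: c₃ − yᵀa₃ = 10.5 − (3·3 + 8.5·1) = 10.5 − 17.5 = -7.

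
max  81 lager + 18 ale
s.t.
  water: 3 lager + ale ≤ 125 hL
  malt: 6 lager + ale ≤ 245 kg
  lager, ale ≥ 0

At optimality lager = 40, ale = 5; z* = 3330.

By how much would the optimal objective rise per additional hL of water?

9

At the optimum: water uses 125 of 125 (binding); malt uses 245 of 245 (binding).
Dual feasibility on the basic columns requires 3·y_water + 6·y_malt = 81, 1·y_water + 1·y_malt = 18.
Solving: y_water = 9, y_malt = 9.
Shadow price of water = 9.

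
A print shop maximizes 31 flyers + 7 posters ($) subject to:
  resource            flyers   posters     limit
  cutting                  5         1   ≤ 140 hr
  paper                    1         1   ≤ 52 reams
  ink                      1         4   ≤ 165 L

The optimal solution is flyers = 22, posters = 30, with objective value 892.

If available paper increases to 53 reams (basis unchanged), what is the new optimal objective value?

893

Check each constraint at x*: cutting 140/140 (tight); paper 52/52 (tight); ink 142/165 (slack 23).
Since ink is not tight, its dual is 0.
The binding rows give the dual system: 5·y_cutting + 1·y_paper = 31 and 1·y_cutting + 1·y_paper = 7.
Solving: y_cutting = 6, y_paper = 1.
Δz = y_paper·Δb = 1 × (1) = 1, so new z* = 892 + 1 = 893.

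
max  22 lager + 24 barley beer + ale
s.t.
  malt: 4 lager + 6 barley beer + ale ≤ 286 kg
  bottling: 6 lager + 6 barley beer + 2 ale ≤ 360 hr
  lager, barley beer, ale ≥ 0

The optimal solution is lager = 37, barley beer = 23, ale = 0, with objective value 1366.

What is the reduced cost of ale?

At the optimum: malt uses 286 of 286 (binding); bottling uses 360 of 360 (binding).
From A_Bᵀ y = c: 4·y_malt + 6·y_bottling = 22; 6·y_malt + 6·y_bottling = 24.
This yields shadow prices y_malt = 1, y_bottling = 3.
Reduced cost of ale: c₃ − yᵀa₃ = 1 − (1·1 + 3·2) = 1 − 7 = -6.

-6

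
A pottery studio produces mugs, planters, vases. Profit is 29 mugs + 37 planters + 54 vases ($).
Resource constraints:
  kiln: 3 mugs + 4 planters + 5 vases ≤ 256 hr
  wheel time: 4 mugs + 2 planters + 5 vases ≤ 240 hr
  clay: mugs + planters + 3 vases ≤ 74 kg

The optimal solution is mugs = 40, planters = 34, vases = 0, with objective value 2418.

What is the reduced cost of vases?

Binding: kiln and clay. Non-binding: wheel time (12 unused).
Since wheel time is not tight, its dual is 0.
The binding rows give the dual system: 3·y_kiln + 1·y_clay = 29 and 4·y_kiln + 1·y_clay = 37.
Solving: y_kiln = 8, y_clay = 5.
Reduced cost of vases: c₃ − yᵀa₃ = 54 − (8·5 + 5·3) = 54 − 55 = -1.

-1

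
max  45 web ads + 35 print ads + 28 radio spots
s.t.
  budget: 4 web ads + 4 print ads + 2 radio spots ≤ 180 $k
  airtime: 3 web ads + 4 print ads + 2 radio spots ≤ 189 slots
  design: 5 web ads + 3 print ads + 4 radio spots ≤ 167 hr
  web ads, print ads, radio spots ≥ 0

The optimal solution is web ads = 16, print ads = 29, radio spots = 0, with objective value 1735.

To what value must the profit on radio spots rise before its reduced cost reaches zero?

Check each constraint at x*: budget 180/180 (tight); airtime 164/189 (slack 25); design 167/167 (tight).
Since airtime is not tight, its dual is 0.
The binding rows give the dual system: 4·y_budget + 5·y_design = 45 and 4·y_budget + 3·y_design = 35.
This yields shadow prices y_budget = 5, y_design = 5.
radio spots enters the basis when its profit ≥ yᵀa₃ = 5·2 + 5·4 = 30.

30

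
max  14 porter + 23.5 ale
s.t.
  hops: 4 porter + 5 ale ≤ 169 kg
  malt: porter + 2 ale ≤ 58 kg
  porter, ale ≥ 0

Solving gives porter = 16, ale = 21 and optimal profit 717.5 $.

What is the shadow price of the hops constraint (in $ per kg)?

Check each constraint at x*: hops 169/169 (tight); malt 58/58 (tight).
The binding rows give the dual system: 4·y_hops + 1·y_malt = 14 and 5·y_hops + 2·y_malt = 23.5.
→ y_hops = 1.5 and y_malt = 8.
Shadow price of hops = 1.5.

1.5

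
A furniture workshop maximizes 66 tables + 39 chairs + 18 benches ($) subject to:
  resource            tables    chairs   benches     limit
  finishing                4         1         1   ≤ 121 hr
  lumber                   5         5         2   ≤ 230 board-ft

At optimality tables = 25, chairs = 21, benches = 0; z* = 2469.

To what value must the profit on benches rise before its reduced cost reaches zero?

21

Check each constraint at x*: finishing 121/121 (tight); lumber 230/230 (tight).
Dual feasibility on the basic columns requires 4·y_finishing + 5·y_lumber = 66, 1·y_finishing + 5·y_lumber = 39.
→ y_finishing = 9 and y_lumber = 6.
benches enters the basis when its profit ≥ yᵀa₃ = 9·1 + 6·2 = 21.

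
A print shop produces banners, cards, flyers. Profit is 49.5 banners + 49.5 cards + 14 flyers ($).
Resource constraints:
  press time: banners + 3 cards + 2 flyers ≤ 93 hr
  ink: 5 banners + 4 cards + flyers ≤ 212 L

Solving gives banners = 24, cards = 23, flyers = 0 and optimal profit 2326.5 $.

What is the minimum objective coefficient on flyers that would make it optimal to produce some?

At the optimum: press time uses 93 of 93 (binding); ink uses 212 of 212 (binding).
The binding rows give the dual system: 1·y_press time + 5·y_ink = 49.5 and 3·y_press time + 4·y_ink = 49.5.
→ y_press time = 4.5 and y_ink = 9.
flyers enters the basis when its profit ≥ yᵀa₃ = 4.5·2 + 9·1 = 18.

18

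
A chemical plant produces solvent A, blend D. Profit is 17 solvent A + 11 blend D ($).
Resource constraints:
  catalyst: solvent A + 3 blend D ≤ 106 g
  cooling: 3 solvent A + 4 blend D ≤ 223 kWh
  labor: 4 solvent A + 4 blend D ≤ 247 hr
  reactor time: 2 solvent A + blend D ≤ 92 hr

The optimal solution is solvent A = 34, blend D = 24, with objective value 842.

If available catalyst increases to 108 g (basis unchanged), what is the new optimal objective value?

Check each constraint at x*: catalyst 106/106 (tight); cooling 198/223 (slack 25); labor 232/247 (slack 15); reactor time 92/92 (tight).
By complementary slackness, y = 0 for the non-binding constraints.
The binding rows give the dual system: 1·y_catalyst + 2·y_reactor time = 17 and 3·y_catalyst + 1·y_reactor time = 11.
Solving: y_catalyst = 1, y_reactor time = 8.
Δz = y_catalyst·Δb = 1 × (2) = 2, so new z* = 842 + 2 = 844.

844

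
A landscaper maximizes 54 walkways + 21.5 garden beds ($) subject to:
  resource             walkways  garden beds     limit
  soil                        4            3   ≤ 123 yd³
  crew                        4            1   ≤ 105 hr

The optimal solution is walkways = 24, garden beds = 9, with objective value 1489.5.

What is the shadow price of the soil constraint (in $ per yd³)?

4

Check each constraint at x*: soil 123/123 (tight); crew 105/105 (tight).
The binding rows give the dual system: 4·y_soil + 4·y_crew = 54 and 3·y_soil + 1·y_crew = 21.5.
→ y_soil = 4 and y_crew = 9.5.
Shadow price of soil = 4.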